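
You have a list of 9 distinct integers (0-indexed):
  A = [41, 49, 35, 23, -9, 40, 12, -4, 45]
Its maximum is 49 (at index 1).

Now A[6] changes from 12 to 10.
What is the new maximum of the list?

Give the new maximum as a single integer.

Old max = 49 (at index 1)
Change: A[6] 12 -> 10
Changed element was NOT the old max.
  New max = max(old_max, new_val) = max(49, 10) = 49

Answer: 49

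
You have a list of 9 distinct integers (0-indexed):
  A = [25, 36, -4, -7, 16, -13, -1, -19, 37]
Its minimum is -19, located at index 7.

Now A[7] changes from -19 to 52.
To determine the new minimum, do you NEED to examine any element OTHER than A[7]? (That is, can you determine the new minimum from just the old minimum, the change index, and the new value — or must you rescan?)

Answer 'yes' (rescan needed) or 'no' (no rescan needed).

Answer: yes

Derivation:
Old min = -19 at index 7
Change at index 7: -19 -> 52
Index 7 WAS the min and new value 52 > old min -19. Must rescan other elements to find the new min.
Needs rescan: yes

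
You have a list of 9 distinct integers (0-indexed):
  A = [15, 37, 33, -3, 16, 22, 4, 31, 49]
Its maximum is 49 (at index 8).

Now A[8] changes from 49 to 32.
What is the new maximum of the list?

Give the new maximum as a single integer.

Old max = 49 (at index 8)
Change: A[8] 49 -> 32
Changed element WAS the max -> may need rescan.
  Max of remaining elements: 37
  New max = max(32, 37) = 37

Answer: 37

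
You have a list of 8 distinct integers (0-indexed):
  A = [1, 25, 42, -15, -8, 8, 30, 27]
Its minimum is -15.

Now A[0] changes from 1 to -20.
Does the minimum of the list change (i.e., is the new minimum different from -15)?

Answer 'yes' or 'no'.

Answer: yes

Derivation:
Old min = -15
Change: A[0] 1 -> -20
Changed element was NOT the min; min changes only if -20 < -15.
New min = -20; changed? yes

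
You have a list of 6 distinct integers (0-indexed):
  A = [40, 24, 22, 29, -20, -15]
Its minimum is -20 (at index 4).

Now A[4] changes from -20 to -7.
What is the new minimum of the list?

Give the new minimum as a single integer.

Old min = -20 (at index 4)
Change: A[4] -20 -> -7
Changed element WAS the min. Need to check: is -7 still <= all others?
  Min of remaining elements: -15
  New min = min(-7, -15) = -15

Answer: -15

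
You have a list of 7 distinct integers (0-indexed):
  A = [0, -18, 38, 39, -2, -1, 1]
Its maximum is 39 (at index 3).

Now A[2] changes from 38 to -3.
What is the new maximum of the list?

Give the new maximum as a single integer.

Answer: 39

Derivation:
Old max = 39 (at index 3)
Change: A[2] 38 -> -3
Changed element was NOT the old max.
  New max = max(old_max, new_val) = max(39, -3) = 39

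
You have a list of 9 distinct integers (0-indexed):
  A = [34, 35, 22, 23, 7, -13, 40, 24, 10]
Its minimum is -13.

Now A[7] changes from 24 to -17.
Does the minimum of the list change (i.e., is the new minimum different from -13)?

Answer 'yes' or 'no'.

Answer: yes

Derivation:
Old min = -13
Change: A[7] 24 -> -17
Changed element was NOT the min; min changes only if -17 < -13.
New min = -17; changed? yes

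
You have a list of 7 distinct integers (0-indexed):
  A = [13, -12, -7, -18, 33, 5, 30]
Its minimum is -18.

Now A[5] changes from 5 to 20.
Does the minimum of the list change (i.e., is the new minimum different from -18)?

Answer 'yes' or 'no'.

Old min = -18
Change: A[5] 5 -> 20
Changed element was NOT the min; min changes only if 20 < -18.
New min = -18; changed? no

Answer: no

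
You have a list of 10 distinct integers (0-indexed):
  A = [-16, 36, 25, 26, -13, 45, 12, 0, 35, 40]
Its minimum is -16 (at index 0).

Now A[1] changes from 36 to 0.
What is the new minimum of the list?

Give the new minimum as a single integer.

Old min = -16 (at index 0)
Change: A[1] 36 -> 0
Changed element was NOT the old min.
  New min = min(old_min, new_val) = min(-16, 0) = -16

Answer: -16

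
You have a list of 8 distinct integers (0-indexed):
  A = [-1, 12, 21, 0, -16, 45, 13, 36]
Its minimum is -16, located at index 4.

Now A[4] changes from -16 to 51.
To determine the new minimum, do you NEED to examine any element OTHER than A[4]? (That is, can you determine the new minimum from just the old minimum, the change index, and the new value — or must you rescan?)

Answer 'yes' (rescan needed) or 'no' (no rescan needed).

Answer: yes

Derivation:
Old min = -16 at index 4
Change at index 4: -16 -> 51
Index 4 WAS the min and new value 51 > old min -16. Must rescan other elements to find the new min.
Needs rescan: yes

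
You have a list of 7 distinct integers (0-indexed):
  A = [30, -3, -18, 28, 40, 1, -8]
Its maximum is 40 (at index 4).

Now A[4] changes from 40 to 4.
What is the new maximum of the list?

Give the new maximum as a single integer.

Answer: 30

Derivation:
Old max = 40 (at index 4)
Change: A[4] 40 -> 4
Changed element WAS the max -> may need rescan.
  Max of remaining elements: 30
  New max = max(4, 30) = 30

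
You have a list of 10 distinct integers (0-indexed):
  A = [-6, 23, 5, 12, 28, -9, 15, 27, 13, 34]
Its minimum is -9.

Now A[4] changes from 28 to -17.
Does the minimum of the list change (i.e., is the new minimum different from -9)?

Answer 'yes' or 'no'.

Old min = -9
Change: A[4] 28 -> -17
Changed element was NOT the min; min changes only if -17 < -9.
New min = -17; changed? yes

Answer: yes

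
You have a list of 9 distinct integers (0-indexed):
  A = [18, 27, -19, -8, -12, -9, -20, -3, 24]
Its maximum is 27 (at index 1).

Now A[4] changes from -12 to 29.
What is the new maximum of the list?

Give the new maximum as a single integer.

Old max = 27 (at index 1)
Change: A[4] -12 -> 29
Changed element was NOT the old max.
  New max = max(old_max, new_val) = max(27, 29) = 29

Answer: 29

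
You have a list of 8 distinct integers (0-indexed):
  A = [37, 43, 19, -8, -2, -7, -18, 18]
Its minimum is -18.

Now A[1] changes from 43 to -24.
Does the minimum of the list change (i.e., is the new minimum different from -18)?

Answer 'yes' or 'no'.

Old min = -18
Change: A[1] 43 -> -24
Changed element was NOT the min; min changes only if -24 < -18.
New min = -24; changed? yes

Answer: yes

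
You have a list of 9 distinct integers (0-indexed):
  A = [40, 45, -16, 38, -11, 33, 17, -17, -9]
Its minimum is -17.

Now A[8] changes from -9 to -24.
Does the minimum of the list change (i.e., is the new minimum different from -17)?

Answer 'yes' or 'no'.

Answer: yes

Derivation:
Old min = -17
Change: A[8] -9 -> -24
Changed element was NOT the min; min changes only if -24 < -17.
New min = -24; changed? yes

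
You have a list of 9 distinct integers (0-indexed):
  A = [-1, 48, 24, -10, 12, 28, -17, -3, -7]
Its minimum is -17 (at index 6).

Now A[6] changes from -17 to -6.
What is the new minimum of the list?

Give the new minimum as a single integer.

Answer: -10

Derivation:
Old min = -17 (at index 6)
Change: A[6] -17 -> -6
Changed element WAS the min. Need to check: is -6 still <= all others?
  Min of remaining elements: -10
  New min = min(-6, -10) = -10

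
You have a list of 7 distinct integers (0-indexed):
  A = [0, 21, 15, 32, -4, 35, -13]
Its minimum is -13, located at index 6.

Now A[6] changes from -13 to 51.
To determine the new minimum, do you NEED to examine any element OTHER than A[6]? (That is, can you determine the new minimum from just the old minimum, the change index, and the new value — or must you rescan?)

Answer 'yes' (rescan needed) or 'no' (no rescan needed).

Old min = -13 at index 6
Change at index 6: -13 -> 51
Index 6 WAS the min and new value 51 > old min -13. Must rescan other elements to find the new min.
Needs rescan: yes

Answer: yes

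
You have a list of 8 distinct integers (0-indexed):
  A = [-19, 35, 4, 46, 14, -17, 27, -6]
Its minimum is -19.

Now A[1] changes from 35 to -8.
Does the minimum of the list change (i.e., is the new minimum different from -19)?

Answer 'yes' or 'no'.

Old min = -19
Change: A[1] 35 -> -8
Changed element was NOT the min; min changes only if -8 < -19.
New min = -19; changed? no

Answer: no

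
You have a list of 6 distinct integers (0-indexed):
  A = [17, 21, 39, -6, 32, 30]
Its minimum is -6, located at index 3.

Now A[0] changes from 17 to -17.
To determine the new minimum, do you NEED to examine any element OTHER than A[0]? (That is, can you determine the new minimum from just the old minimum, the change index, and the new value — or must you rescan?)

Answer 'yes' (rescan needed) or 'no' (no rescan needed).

Answer: no

Derivation:
Old min = -6 at index 3
Change at index 0: 17 -> -17
Index 0 was NOT the min. New min = min(-6, -17). No rescan of other elements needed.
Needs rescan: no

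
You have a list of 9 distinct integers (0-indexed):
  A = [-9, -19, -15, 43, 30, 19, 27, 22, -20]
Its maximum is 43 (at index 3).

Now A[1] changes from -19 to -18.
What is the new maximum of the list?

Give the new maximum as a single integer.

Old max = 43 (at index 3)
Change: A[1] -19 -> -18
Changed element was NOT the old max.
  New max = max(old_max, new_val) = max(43, -18) = 43

Answer: 43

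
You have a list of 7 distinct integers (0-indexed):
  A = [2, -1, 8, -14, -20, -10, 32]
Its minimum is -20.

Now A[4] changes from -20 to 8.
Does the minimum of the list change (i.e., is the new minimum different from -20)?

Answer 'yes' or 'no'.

Answer: yes

Derivation:
Old min = -20
Change: A[4] -20 -> 8
Changed element was the min; new min must be rechecked.
New min = -14; changed? yes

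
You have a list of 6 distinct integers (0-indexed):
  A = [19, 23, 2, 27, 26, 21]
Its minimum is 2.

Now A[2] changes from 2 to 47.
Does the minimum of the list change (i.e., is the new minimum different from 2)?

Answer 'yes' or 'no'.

Answer: yes

Derivation:
Old min = 2
Change: A[2] 2 -> 47
Changed element was the min; new min must be rechecked.
New min = 19; changed? yes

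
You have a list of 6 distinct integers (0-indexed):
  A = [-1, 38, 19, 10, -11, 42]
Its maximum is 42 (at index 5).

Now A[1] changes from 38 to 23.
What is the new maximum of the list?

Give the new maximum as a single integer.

Answer: 42

Derivation:
Old max = 42 (at index 5)
Change: A[1] 38 -> 23
Changed element was NOT the old max.
  New max = max(old_max, new_val) = max(42, 23) = 42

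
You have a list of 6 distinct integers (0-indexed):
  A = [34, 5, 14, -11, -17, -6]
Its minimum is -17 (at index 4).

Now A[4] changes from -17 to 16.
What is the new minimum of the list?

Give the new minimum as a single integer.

Old min = -17 (at index 4)
Change: A[4] -17 -> 16
Changed element WAS the min. Need to check: is 16 still <= all others?
  Min of remaining elements: -11
  New min = min(16, -11) = -11

Answer: -11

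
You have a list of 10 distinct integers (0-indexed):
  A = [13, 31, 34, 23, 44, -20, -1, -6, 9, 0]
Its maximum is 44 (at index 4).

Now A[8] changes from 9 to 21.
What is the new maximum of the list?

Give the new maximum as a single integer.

Answer: 44

Derivation:
Old max = 44 (at index 4)
Change: A[8] 9 -> 21
Changed element was NOT the old max.
  New max = max(old_max, new_val) = max(44, 21) = 44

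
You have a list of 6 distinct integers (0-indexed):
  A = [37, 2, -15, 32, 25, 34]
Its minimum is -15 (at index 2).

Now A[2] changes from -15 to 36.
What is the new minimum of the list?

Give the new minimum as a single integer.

Answer: 2

Derivation:
Old min = -15 (at index 2)
Change: A[2] -15 -> 36
Changed element WAS the min. Need to check: is 36 still <= all others?
  Min of remaining elements: 2
  New min = min(36, 2) = 2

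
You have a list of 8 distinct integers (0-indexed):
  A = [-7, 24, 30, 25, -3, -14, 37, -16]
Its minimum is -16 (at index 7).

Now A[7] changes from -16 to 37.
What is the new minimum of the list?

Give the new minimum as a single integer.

Answer: -14

Derivation:
Old min = -16 (at index 7)
Change: A[7] -16 -> 37
Changed element WAS the min. Need to check: is 37 still <= all others?
  Min of remaining elements: -14
  New min = min(37, -14) = -14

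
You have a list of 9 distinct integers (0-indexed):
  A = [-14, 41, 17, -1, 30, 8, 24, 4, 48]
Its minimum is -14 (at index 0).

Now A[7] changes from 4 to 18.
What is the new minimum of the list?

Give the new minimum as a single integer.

Answer: -14

Derivation:
Old min = -14 (at index 0)
Change: A[7] 4 -> 18
Changed element was NOT the old min.
  New min = min(old_min, new_val) = min(-14, 18) = -14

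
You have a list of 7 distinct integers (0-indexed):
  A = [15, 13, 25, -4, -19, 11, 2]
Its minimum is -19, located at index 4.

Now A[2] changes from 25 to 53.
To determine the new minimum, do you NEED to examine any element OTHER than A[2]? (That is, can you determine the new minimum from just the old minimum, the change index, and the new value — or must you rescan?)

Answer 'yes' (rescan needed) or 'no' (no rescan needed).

Old min = -19 at index 4
Change at index 2: 25 -> 53
Index 2 was NOT the min. New min = min(-19, 53). No rescan of other elements needed.
Needs rescan: no

Answer: no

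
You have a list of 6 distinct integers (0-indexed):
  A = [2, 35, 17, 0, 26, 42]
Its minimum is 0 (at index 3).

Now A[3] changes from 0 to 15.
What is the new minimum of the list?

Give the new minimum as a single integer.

Old min = 0 (at index 3)
Change: A[3] 0 -> 15
Changed element WAS the min. Need to check: is 15 still <= all others?
  Min of remaining elements: 2
  New min = min(15, 2) = 2

Answer: 2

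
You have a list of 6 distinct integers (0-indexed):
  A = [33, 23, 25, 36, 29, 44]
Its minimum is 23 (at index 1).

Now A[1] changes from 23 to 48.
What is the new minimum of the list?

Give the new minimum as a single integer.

Old min = 23 (at index 1)
Change: A[1] 23 -> 48
Changed element WAS the min. Need to check: is 48 still <= all others?
  Min of remaining elements: 25
  New min = min(48, 25) = 25

Answer: 25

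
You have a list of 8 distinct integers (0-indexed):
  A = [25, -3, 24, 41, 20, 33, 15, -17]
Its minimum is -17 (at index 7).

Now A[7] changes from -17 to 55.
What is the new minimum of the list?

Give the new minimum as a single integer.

Old min = -17 (at index 7)
Change: A[7] -17 -> 55
Changed element WAS the min. Need to check: is 55 still <= all others?
  Min of remaining elements: -3
  New min = min(55, -3) = -3

Answer: -3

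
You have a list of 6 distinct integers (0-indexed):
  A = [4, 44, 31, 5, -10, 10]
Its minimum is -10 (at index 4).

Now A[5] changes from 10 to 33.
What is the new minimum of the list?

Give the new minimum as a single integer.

Answer: -10

Derivation:
Old min = -10 (at index 4)
Change: A[5] 10 -> 33
Changed element was NOT the old min.
  New min = min(old_min, new_val) = min(-10, 33) = -10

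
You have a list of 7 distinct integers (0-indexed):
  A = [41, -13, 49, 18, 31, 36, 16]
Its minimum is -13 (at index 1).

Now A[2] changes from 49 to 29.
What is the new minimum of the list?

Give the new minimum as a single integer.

Old min = -13 (at index 1)
Change: A[2] 49 -> 29
Changed element was NOT the old min.
  New min = min(old_min, new_val) = min(-13, 29) = -13

Answer: -13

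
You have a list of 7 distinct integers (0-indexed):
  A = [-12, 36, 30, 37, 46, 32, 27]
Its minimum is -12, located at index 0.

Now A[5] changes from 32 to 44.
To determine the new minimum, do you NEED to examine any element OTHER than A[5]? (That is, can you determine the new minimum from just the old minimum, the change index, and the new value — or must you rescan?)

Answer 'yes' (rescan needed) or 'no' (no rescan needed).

Answer: no

Derivation:
Old min = -12 at index 0
Change at index 5: 32 -> 44
Index 5 was NOT the min. New min = min(-12, 44). No rescan of other elements needed.
Needs rescan: no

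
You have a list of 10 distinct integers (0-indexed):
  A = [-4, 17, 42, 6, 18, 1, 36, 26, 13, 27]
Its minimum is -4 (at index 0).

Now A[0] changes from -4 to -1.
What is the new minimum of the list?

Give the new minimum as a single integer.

Old min = -4 (at index 0)
Change: A[0] -4 -> -1
Changed element WAS the min. Need to check: is -1 still <= all others?
  Min of remaining elements: 1
  New min = min(-1, 1) = -1

Answer: -1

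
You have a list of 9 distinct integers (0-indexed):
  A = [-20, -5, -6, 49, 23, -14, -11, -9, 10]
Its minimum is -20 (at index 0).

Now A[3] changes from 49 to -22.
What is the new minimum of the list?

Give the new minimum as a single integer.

Answer: -22

Derivation:
Old min = -20 (at index 0)
Change: A[3] 49 -> -22
Changed element was NOT the old min.
  New min = min(old_min, new_val) = min(-20, -22) = -22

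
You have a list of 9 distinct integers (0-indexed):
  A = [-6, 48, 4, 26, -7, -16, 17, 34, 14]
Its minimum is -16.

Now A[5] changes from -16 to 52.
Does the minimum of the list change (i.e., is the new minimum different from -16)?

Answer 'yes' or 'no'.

Answer: yes

Derivation:
Old min = -16
Change: A[5] -16 -> 52
Changed element was the min; new min must be rechecked.
New min = -7; changed? yes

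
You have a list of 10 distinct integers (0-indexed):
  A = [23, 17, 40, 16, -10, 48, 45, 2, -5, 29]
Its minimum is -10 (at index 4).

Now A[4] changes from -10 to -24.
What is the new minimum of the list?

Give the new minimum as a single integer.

Answer: -24

Derivation:
Old min = -10 (at index 4)
Change: A[4] -10 -> -24
Changed element WAS the min. Need to check: is -24 still <= all others?
  Min of remaining elements: -5
  New min = min(-24, -5) = -24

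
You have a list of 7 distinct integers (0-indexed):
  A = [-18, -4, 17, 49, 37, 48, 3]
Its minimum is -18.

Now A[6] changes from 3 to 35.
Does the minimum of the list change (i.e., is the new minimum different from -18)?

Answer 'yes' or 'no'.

Answer: no

Derivation:
Old min = -18
Change: A[6] 3 -> 35
Changed element was NOT the min; min changes only if 35 < -18.
New min = -18; changed? no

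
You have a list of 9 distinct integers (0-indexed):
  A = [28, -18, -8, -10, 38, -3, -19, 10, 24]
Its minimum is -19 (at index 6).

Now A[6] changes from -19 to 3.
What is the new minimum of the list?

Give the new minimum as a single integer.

Answer: -18

Derivation:
Old min = -19 (at index 6)
Change: A[6] -19 -> 3
Changed element WAS the min. Need to check: is 3 still <= all others?
  Min of remaining elements: -18
  New min = min(3, -18) = -18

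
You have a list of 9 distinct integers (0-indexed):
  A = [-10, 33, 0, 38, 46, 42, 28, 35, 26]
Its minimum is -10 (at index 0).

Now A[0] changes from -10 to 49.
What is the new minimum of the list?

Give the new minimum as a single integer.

Answer: 0

Derivation:
Old min = -10 (at index 0)
Change: A[0] -10 -> 49
Changed element WAS the min. Need to check: is 49 still <= all others?
  Min of remaining elements: 0
  New min = min(49, 0) = 0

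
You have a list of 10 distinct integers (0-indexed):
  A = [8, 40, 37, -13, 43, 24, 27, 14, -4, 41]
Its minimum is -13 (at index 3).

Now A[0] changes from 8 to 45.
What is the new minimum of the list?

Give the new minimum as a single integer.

Old min = -13 (at index 3)
Change: A[0] 8 -> 45
Changed element was NOT the old min.
  New min = min(old_min, new_val) = min(-13, 45) = -13

Answer: -13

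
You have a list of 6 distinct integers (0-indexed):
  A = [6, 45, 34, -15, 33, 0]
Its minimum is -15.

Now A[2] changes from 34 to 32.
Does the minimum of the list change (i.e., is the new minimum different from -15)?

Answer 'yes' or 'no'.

Old min = -15
Change: A[2] 34 -> 32
Changed element was NOT the min; min changes only if 32 < -15.
New min = -15; changed? no

Answer: no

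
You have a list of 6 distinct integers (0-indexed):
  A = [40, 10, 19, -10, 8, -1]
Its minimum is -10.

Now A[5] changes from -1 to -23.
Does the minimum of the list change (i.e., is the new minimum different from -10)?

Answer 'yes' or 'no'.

Answer: yes

Derivation:
Old min = -10
Change: A[5] -1 -> -23
Changed element was NOT the min; min changes only if -23 < -10.
New min = -23; changed? yes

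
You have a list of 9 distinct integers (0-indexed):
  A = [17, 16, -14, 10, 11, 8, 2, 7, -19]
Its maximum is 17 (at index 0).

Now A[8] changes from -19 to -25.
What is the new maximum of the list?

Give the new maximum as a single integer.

Old max = 17 (at index 0)
Change: A[8] -19 -> -25
Changed element was NOT the old max.
  New max = max(old_max, new_val) = max(17, -25) = 17

Answer: 17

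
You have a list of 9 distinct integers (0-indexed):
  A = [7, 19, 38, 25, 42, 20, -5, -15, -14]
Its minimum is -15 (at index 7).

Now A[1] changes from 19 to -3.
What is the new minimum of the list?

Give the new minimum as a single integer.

Answer: -15

Derivation:
Old min = -15 (at index 7)
Change: A[1] 19 -> -3
Changed element was NOT the old min.
  New min = min(old_min, new_val) = min(-15, -3) = -15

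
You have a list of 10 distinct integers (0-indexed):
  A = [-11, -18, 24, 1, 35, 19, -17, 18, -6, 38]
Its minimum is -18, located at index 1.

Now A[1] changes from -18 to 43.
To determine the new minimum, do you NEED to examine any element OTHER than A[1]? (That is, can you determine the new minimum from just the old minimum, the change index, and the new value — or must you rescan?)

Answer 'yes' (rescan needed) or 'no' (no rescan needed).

Old min = -18 at index 1
Change at index 1: -18 -> 43
Index 1 WAS the min and new value 43 > old min -18. Must rescan other elements to find the new min.
Needs rescan: yes

Answer: yes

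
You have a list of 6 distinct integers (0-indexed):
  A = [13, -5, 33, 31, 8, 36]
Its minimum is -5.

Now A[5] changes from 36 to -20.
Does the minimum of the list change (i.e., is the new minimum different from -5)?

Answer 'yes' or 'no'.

Old min = -5
Change: A[5] 36 -> -20
Changed element was NOT the min; min changes only if -20 < -5.
New min = -20; changed? yes

Answer: yes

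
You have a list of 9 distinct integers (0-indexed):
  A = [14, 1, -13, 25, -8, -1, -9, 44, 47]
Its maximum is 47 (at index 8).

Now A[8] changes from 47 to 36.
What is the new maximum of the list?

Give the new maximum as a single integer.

Old max = 47 (at index 8)
Change: A[8] 47 -> 36
Changed element WAS the max -> may need rescan.
  Max of remaining elements: 44
  New max = max(36, 44) = 44

Answer: 44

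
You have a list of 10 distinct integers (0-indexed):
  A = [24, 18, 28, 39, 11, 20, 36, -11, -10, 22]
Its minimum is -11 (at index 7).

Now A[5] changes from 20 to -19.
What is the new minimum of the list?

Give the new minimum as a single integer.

Answer: -19

Derivation:
Old min = -11 (at index 7)
Change: A[5] 20 -> -19
Changed element was NOT the old min.
  New min = min(old_min, new_val) = min(-11, -19) = -19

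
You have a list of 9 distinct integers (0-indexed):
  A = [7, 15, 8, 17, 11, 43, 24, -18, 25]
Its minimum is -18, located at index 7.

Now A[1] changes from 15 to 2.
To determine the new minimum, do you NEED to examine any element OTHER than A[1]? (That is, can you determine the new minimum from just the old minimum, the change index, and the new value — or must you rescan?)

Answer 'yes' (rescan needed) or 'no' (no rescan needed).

Answer: no

Derivation:
Old min = -18 at index 7
Change at index 1: 15 -> 2
Index 1 was NOT the min. New min = min(-18, 2). No rescan of other elements needed.
Needs rescan: no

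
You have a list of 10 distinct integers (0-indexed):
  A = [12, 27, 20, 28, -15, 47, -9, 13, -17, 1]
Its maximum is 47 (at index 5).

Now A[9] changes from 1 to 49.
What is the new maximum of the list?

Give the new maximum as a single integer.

Answer: 49

Derivation:
Old max = 47 (at index 5)
Change: A[9] 1 -> 49
Changed element was NOT the old max.
  New max = max(old_max, new_val) = max(47, 49) = 49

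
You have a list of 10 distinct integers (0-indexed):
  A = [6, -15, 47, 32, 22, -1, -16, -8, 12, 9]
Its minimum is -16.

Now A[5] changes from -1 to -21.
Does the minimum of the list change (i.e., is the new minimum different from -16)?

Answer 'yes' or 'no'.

Answer: yes

Derivation:
Old min = -16
Change: A[5] -1 -> -21
Changed element was NOT the min; min changes only if -21 < -16.
New min = -21; changed? yes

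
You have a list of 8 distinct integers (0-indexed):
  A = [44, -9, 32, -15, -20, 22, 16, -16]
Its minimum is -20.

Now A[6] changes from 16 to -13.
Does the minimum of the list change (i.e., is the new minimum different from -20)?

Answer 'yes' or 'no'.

Old min = -20
Change: A[6] 16 -> -13
Changed element was NOT the min; min changes only if -13 < -20.
New min = -20; changed? no

Answer: no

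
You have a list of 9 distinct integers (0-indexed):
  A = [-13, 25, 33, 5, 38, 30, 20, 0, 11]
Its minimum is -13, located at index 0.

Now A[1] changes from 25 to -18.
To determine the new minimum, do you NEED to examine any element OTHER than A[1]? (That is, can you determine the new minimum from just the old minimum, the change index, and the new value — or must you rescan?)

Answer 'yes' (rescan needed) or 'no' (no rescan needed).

Old min = -13 at index 0
Change at index 1: 25 -> -18
Index 1 was NOT the min. New min = min(-13, -18). No rescan of other elements needed.
Needs rescan: no

Answer: no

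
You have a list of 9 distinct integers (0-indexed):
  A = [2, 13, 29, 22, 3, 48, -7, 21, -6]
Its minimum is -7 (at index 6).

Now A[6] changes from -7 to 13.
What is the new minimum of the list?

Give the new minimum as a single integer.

Old min = -7 (at index 6)
Change: A[6] -7 -> 13
Changed element WAS the min. Need to check: is 13 still <= all others?
  Min of remaining elements: -6
  New min = min(13, -6) = -6

Answer: -6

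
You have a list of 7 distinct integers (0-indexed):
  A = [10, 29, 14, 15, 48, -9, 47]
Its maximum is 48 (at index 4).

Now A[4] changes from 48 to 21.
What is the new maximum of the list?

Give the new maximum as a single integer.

Old max = 48 (at index 4)
Change: A[4] 48 -> 21
Changed element WAS the max -> may need rescan.
  Max of remaining elements: 47
  New max = max(21, 47) = 47

Answer: 47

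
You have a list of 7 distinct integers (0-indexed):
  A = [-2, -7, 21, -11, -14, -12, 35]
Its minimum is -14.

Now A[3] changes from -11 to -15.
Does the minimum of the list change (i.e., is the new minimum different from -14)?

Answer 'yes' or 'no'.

Answer: yes

Derivation:
Old min = -14
Change: A[3] -11 -> -15
Changed element was NOT the min; min changes only if -15 < -14.
New min = -15; changed? yes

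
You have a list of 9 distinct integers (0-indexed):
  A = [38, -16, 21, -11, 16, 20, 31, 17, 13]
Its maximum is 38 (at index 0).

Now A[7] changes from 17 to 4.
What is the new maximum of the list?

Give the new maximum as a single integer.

Answer: 38

Derivation:
Old max = 38 (at index 0)
Change: A[7] 17 -> 4
Changed element was NOT the old max.
  New max = max(old_max, new_val) = max(38, 4) = 38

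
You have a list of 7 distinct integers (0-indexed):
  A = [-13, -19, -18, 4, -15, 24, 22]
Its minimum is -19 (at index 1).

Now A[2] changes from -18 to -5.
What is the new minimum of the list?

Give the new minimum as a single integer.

Answer: -19

Derivation:
Old min = -19 (at index 1)
Change: A[2] -18 -> -5
Changed element was NOT the old min.
  New min = min(old_min, new_val) = min(-19, -5) = -19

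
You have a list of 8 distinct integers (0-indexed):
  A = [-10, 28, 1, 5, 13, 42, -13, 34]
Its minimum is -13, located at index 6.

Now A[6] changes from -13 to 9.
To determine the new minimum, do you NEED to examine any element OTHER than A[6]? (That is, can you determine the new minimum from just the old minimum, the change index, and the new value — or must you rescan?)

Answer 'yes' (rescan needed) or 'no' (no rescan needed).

Old min = -13 at index 6
Change at index 6: -13 -> 9
Index 6 WAS the min and new value 9 > old min -13. Must rescan other elements to find the new min.
Needs rescan: yes

Answer: yes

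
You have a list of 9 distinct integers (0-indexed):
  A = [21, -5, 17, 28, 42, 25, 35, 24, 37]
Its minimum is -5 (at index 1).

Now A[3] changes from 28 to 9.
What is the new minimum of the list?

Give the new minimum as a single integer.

Answer: -5

Derivation:
Old min = -5 (at index 1)
Change: A[3] 28 -> 9
Changed element was NOT the old min.
  New min = min(old_min, new_val) = min(-5, 9) = -5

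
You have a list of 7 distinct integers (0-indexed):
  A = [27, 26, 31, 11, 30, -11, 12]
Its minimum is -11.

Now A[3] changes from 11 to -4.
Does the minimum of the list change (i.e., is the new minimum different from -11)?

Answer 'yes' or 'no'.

Answer: no

Derivation:
Old min = -11
Change: A[3] 11 -> -4
Changed element was NOT the min; min changes only if -4 < -11.
New min = -11; changed? no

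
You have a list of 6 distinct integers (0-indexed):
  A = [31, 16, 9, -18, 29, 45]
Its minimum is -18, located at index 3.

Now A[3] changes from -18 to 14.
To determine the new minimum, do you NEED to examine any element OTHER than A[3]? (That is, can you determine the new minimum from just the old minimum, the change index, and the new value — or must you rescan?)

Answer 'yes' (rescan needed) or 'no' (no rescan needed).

Answer: yes

Derivation:
Old min = -18 at index 3
Change at index 3: -18 -> 14
Index 3 WAS the min and new value 14 > old min -18. Must rescan other elements to find the new min.
Needs rescan: yes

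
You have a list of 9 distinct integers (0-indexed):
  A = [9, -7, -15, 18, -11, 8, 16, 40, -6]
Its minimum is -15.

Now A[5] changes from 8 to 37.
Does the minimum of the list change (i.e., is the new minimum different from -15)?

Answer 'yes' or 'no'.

Answer: no

Derivation:
Old min = -15
Change: A[5] 8 -> 37
Changed element was NOT the min; min changes only if 37 < -15.
New min = -15; changed? no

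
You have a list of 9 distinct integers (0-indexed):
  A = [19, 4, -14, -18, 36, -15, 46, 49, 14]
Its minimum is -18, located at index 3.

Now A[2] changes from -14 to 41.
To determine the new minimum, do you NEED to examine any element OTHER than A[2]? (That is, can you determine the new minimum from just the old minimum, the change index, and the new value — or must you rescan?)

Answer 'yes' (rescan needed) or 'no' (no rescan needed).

Answer: no

Derivation:
Old min = -18 at index 3
Change at index 2: -14 -> 41
Index 2 was NOT the min. New min = min(-18, 41). No rescan of other elements needed.
Needs rescan: no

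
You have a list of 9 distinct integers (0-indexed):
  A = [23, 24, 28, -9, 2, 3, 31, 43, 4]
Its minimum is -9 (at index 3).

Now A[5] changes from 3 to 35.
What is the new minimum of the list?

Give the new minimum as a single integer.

Answer: -9

Derivation:
Old min = -9 (at index 3)
Change: A[5] 3 -> 35
Changed element was NOT the old min.
  New min = min(old_min, new_val) = min(-9, 35) = -9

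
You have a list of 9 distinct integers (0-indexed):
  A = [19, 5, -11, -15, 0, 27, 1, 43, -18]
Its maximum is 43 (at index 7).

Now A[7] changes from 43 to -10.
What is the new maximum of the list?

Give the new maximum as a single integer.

Answer: 27

Derivation:
Old max = 43 (at index 7)
Change: A[7] 43 -> -10
Changed element WAS the max -> may need rescan.
  Max of remaining elements: 27
  New max = max(-10, 27) = 27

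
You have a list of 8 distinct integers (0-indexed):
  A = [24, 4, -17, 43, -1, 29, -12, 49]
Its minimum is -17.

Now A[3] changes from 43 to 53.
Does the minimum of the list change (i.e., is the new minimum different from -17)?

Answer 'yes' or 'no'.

Old min = -17
Change: A[3] 43 -> 53
Changed element was NOT the min; min changes only if 53 < -17.
New min = -17; changed? no

Answer: no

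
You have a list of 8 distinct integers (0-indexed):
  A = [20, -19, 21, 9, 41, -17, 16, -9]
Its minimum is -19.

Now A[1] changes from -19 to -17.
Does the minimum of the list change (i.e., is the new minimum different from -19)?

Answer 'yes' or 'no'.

Answer: yes

Derivation:
Old min = -19
Change: A[1] -19 -> -17
Changed element was the min; new min must be rechecked.
New min = -17; changed? yes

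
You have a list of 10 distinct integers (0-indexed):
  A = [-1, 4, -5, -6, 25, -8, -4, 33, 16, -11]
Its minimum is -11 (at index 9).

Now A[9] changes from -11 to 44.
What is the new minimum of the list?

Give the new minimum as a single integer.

Answer: -8

Derivation:
Old min = -11 (at index 9)
Change: A[9] -11 -> 44
Changed element WAS the min. Need to check: is 44 still <= all others?
  Min of remaining elements: -8
  New min = min(44, -8) = -8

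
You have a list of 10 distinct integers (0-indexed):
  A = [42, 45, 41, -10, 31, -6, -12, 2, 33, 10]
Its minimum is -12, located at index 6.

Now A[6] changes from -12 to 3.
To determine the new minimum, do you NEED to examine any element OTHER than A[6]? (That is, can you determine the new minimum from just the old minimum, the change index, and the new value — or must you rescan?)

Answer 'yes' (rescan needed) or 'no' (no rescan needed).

Answer: yes

Derivation:
Old min = -12 at index 6
Change at index 6: -12 -> 3
Index 6 WAS the min and new value 3 > old min -12. Must rescan other elements to find the new min.
Needs rescan: yes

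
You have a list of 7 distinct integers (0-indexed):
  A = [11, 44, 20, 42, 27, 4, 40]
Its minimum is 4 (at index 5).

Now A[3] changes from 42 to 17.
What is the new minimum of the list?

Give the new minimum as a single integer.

Answer: 4

Derivation:
Old min = 4 (at index 5)
Change: A[3] 42 -> 17
Changed element was NOT the old min.
  New min = min(old_min, new_val) = min(4, 17) = 4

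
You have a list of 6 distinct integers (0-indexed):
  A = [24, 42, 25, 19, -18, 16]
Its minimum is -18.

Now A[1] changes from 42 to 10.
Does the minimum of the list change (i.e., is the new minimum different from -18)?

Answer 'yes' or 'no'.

Old min = -18
Change: A[1] 42 -> 10
Changed element was NOT the min; min changes only if 10 < -18.
New min = -18; changed? no

Answer: no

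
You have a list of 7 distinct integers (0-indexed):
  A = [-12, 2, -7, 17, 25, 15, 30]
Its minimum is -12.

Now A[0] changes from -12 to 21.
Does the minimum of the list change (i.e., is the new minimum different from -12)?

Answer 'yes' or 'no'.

Old min = -12
Change: A[0] -12 -> 21
Changed element was the min; new min must be rechecked.
New min = -7; changed? yes

Answer: yes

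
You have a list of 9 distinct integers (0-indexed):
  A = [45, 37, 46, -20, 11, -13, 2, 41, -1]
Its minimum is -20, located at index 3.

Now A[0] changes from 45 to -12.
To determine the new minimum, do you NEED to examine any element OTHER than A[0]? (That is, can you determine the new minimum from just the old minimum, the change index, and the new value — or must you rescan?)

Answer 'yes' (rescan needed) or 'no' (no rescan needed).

Old min = -20 at index 3
Change at index 0: 45 -> -12
Index 0 was NOT the min. New min = min(-20, -12). No rescan of other elements needed.
Needs rescan: no

Answer: no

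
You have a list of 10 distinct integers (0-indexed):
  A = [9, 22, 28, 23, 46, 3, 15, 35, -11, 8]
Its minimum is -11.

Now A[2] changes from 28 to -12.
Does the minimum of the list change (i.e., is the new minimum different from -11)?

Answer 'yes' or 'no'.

Old min = -11
Change: A[2] 28 -> -12
Changed element was NOT the min; min changes only if -12 < -11.
New min = -12; changed? yes

Answer: yes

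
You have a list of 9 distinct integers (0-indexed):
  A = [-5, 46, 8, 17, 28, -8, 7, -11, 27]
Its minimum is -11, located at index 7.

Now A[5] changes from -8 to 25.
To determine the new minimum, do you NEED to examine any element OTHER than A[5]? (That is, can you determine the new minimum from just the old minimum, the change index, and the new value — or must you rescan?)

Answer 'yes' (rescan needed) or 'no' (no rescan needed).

Old min = -11 at index 7
Change at index 5: -8 -> 25
Index 5 was NOT the min. New min = min(-11, 25). No rescan of other elements needed.
Needs rescan: no

Answer: no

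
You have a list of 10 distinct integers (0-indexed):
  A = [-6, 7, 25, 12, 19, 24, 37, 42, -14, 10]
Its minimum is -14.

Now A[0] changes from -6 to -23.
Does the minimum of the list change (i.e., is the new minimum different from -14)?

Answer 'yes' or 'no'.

Old min = -14
Change: A[0] -6 -> -23
Changed element was NOT the min; min changes only if -23 < -14.
New min = -23; changed? yes

Answer: yes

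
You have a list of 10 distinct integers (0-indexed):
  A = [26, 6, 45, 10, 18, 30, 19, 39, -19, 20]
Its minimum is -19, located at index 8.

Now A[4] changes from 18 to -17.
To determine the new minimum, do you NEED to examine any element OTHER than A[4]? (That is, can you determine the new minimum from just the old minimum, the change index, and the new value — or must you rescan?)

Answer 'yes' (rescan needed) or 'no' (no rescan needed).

Old min = -19 at index 8
Change at index 4: 18 -> -17
Index 4 was NOT the min. New min = min(-19, -17). No rescan of other elements needed.
Needs rescan: no

Answer: no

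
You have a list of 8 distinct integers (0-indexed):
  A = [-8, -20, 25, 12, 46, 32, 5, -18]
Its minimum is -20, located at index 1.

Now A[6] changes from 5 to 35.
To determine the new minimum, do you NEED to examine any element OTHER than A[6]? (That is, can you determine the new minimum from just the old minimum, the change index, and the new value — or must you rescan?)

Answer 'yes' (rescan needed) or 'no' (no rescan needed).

Old min = -20 at index 1
Change at index 6: 5 -> 35
Index 6 was NOT the min. New min = min(-20, 35). No rescan of other elements needed.
Needs rescan: no

Answer: no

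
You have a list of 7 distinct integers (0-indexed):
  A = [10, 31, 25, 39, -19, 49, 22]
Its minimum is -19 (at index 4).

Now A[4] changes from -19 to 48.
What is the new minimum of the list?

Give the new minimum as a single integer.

Old min = -19 (at index 4)
Change: A[4] -19 -> 48
Changed element WAS the min. Need to check: is 48 still <= all others?
  Min of remaining elements: 10
  New min = min(48, 10) = 10

Answer: 10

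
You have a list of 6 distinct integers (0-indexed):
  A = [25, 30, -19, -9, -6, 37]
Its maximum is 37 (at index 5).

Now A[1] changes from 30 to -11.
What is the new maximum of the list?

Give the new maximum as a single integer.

Answer: 37

Derivation:
Old max = 37 (at index 5)
Change: A[1] 30 -> -11
Changed element was NOT the old max.
  New max = max(old_max, new_val) = max(37, -11) = 37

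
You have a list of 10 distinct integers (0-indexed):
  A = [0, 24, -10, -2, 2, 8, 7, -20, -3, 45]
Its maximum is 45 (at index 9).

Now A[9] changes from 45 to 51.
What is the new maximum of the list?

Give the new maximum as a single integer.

Old max = 45 (at index 9)
Change: A[9] 45 -> 51
Changed element WAS the max -> may need rescan.
  Max of remaining elements: 24
  New max = max(51, 24) = 51

Answer: 51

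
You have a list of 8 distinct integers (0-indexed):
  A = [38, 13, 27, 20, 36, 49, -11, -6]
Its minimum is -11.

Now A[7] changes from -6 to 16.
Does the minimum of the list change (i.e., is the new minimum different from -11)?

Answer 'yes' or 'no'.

Old min = -11
Change: A[7] -6 -> 16
Changed element was NOT the min; min changes only if 16 < -11.
New min = -11; changed? no

Answer: no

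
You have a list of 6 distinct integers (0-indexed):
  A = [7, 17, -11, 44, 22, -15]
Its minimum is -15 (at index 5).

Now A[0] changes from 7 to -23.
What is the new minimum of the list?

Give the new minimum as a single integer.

Answer: -23

Derivation:
Old min = -15 (at index 5)
Change: A[0] 7 -> -23
Changed element was NOT the old min.
  New min = min(old_min, new_val) = min(-15, -23) = -23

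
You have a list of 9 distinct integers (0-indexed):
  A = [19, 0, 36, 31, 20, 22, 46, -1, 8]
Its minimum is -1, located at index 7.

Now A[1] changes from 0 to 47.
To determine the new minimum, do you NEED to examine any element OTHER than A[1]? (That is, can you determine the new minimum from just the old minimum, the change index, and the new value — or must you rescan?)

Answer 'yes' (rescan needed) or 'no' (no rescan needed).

Answer: no

Derivation:
Old min = -1 at index 7
Change at index 1: 0 -> 47
Index 1 was NOT the min. New min = min(-1, 47). No rescan of other elements needed.
Needs rescan: no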